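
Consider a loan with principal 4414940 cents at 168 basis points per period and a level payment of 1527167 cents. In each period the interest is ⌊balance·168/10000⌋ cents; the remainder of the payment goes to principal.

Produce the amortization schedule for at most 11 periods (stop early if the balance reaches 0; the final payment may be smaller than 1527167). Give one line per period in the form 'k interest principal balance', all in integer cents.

1. interest=⌊4414940·168/10000⌋=74170; principal=1527167-74170=1452997; balance=4414940-1452997=2961943
2. interest=⌊2961943·168/10000⌋=49760; principal=1527167-49760=1477407; balance=2961943-1477407=1484536
3. interest=⌊1484536·168/10000⌋=24940; principal=min(1527167-24940,1484536)=1484536; balance=1484536-1484536=0

1 74170 1452997 2961943
2 49760 1477407 1484536
3 24940 1484536 0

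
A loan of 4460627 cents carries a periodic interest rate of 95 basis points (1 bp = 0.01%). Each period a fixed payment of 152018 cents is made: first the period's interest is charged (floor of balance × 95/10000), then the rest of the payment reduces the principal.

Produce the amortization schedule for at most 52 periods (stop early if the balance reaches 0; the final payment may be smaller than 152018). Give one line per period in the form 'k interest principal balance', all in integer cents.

1. interest=⌊4460627·95/10000⌋=42375; principal=152018-42375=109643; balance=4460627-109643=4350984
2. interest=⌊4350984·95/10000⌋=41334; principal=152018-41334=110684; balance=4350984-110684=4240300
3. interest=⌊4240300·95/10000⌋=40282; principal=152018-40282=111736; balance=4240300-111736=4128564
4. interest=⌊4128564·95/10000⌋=39221; principal=152018-39221=112797; balance=4128564-112797=4015767
5. interest=⌊4015767·95/10000⌋=38149; principal=152018-38149=113869; balance=4015767-113869=3901898
6. interest=⌊3901898·95/10000⌋=37068; principal=152018-37068=114950; balance=3901898-114950=3786948
7. interest=⌊3786948·95/10000⌋=35976; principal=152018-35976=116042; balance=3786948-116042=3670906
8. interest=⌊3670906·95/10000⌋=34873; principal=152018-34873=117145; balance=3670906-117145=3553761
9. interest=⌊3553761·95/10000⌋=33760; principal=152018-33760=118258; balance=3553761-118258=3435503
10. interest=⌊3435503·95/10000⌋=32637; principal=152018-32637=119381; balance=3435503-119381=3316122
11. interest=⌊3316122·95/10000⌋=31503; principal=152018-31503=120515; balance=3316122-120515=3195607
12. interest=⌊3195607·95/10000⌋=30358; principal=152018-30358=121660; balance=3195607-121660=3073947
13. interest=⌊3073947·95/10000⌋=29202; principal=152018-29202=122816; balance=3073947-122816=2951131
14. interest=⌊2951131·95/10000⌋=28035; principal=152018-28035=123983; balance=2951131-123983=2827148
15. interest=⌊2827148·95/10000⌋=26857; principal=152018-26857=125161; balance=2827148-125161=2701987
16. interest=⌊2701987·95/10000⌋=25668; principal=152018-25668=126350; balance=2701987-126350=2575637
17. interest=⌊2575637·95/10000⌋=24468; principal=152018-24468=127550; balance=2575637-127550=2448087
18. interest=⌊2448087·95/10000⌋=23256; principal=152018-23256=128762; balance=2448087-128762=2319325
19. interest=⌊2319325·95/10000⌋=22033; principal=152018-22033=129985; balance=2319325-129985=2189340
20. interest=⌊2189340·95/10000⌋=20798; principal=152018-20798=131220; balance=2189340-131220=2058120
21. interest=⌊2058120·95/10000⌋=19552; principal=152018-19552=132466; balance=2058120-132466=1925654
22. interest=⌊1925654·95/10000⌋=18293; principal=152018-18293=133725; balance=1925654-133725=1791929
23. interest=⌊1791929·95/10000⌋=17023; principal=152018-17023=134995; balance=1791929-134995=1656934
24. interest=⌊1656934·95/10000⌋=15740; principal=152018-15740=136278; balance=1656934-136278=1520656
25. interest=⌊1520656·95/10000⌋=14446; principal=152018-14446=137572; balance=1520656-137572=1383084
26. interest=⌊1383084·95/10000⌋=13139; principal=152018-13139=138879; balance=1383084-138879=1244205
27. interest=⌊1244205·95/10000⌋=11819; principal=152018-11819=140199; balance=1244205-140199=1104006
28. interest=⌊1104006·95/10000⌋=10488; principal=152018-10488=141530; balance=1104006-141530=962476
29. interest=⌊962476·95/10000⌋=9143; principal=152018-9143=142875; balance=962476-142875=819601
30. interest=⌊819601·95/10000⌋=7786; principal=152018-7786=144232; balance=819601-144232=675369
31. interest=⌊675369·95/10000⌋=6416; principal=152018-6416=145602; balance=675369-145602=529767
32. interest=⌊529767·95/10000⌋=5032; principal=152018-5032=146986; balance=529767-146986=382781
33. interest=⌊382781·95/10000⌋=3636; principal=152018-3636=148382; balance=382781-148382=234399
34. interest=⌊234399·95/10000⌋=2226; principal=152018-2226=149792; balance=234399-149792=84607
35. interest=⌊84607·95/10000⌋=803; principal=min(152018-803,84607)=84607; balance=84607-84607=0

1 42375 109643 4350984
2 41334 110684 4240300
3 40282 111736 4128564
4 39221 112797 4015767
5 38149 113869 3901898
6 37068 114950 3786948
7 35976 116042 3670906
8 34873 117145 3553761
9 33760 118258 3435503
10 32637 119381 3316122
11 31503 120515 3195607
12 30358 121660 3073947
13 29202 122816 2951131
14 28035 123983 2827148
15 26857 125161 2701987
16 25668 126350 2575637
17 24468 127550 2448087
18 23256 128762 2319325
19 22033 129985 2189340
20 20798 131220 2058120
21 19552 132466 1925654
22 18293 133725 1791929
23 17023 134995 1656934
24 15740 136278 1520656
25 14446 137572 1383084
26 13139 138879 1244205
27 11819 140199 1104006
28 10488 141530 962476
29 9143 142875 819601
30 7786 144232 675369
31 6416 145602 529767
32 5032 146986 382781
33 3636 148382 234399
34 2226 149792 84607
35 803 84607 0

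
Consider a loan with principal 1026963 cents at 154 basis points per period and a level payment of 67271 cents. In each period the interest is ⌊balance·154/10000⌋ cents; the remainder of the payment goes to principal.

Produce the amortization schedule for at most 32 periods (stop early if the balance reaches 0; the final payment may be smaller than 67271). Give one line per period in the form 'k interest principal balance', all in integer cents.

1 15815 51456 975507
2 15022 52249 923258
3 14218 53053 870205
4 13401 53870 816335
5 12571 54700 761635
6 11729 55542 706093
7 10873 56398 649695
8 10005 57266 592429
9 9123 58148 534281
10 8227 59044 475237
11 7318 59953 415284
12 6395 60876 354408
13 5457 61814 292594
14 4505 62766 229828
15 3539 63732 166096
16 2557 64714 101382
17 1561 65710 35672
18 549 35672 0

1. interest=⌊1026963·154/10000⌋=15815; principal=67271-15815=51456; balance=1026963-51456=975507
2. interest=⌊975507·154/10000⌋=15022; principal=67271-15022=52249; balance=975507-52249=923258
3. interest=⌊923258·154/10000⌋=14218; principal=67271-14218=53053; balance=923258-53053=870205
4. interest=⌊870205·154/10000⌋=13401; principal=67271-13401=53870; balance=870205-53870=816335
5. interest=⌊816335·154/10000⌋=12571; principal=67271-12571=54700; balance=816335-54700=761635
6. interest=⌊761635·154/10000⌋=11729; principal=67271-11729=55542; balance=761635-55542=706093
7. interest=⌊706093·154/10000⌋=10873; principal=67271-10873=56398; balance=706093-56398=649695
8. interest=⌊649695·154/10000⌋=10005; principal=67271-10005=57266; balance=649695-57266=592429
9. interest=⌊592429·154/10000⌋=9123; principal=67271-9123=58148; balance=592429-58148=534281
10. interest=⌊534281·154/10000⌋=8227; principal=67271-8227=59044; balance=534281-59044=475237
11. interest=⌊475237·154/10000⌋=7318; principal=67271-7318=59953; balance=475237-59953=415284
12. interest=⌊415284·154/10000⌋=6395; principal=67271-6395=60876; balance=415284-60876=354408
13. interest=⌊354408·154/10000⌋=5457; principal=67271-5457=61814; balance=354408-61814=292594
14. interest=⌊292594·154/10000⌋=4505; principal=67271-4505=62766; balance=292594-62766=229828
15. interest=⌊229828·154/10000⌋=3539; principal=67271-3539=63732; balance=229828-63732=166096
16. interest=⌊166096·154/10000⌋=2557; principal=67271-2557=64714; balance=166096-64714=101382
17. interest=⌊101382·154/10000⌋=1561; principal=67271-1561=65710; balance=101382-65710=35672
18. interest=⌊35672·154/10000⌋=549; principal=min(67271-549,35672)=35672; balance=35672-35672=0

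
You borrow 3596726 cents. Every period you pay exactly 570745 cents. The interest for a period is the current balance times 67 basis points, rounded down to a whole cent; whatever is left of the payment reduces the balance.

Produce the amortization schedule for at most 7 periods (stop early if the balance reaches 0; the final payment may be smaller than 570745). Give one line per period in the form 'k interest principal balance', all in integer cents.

1. interest=⌊3596726·67/10000⌋=24098; principal=570745-24098=546647; balance=3596726-546647=3050079
2. interest=⌊3050079·67/10000⌋=20435; principal=570745-20435=550310; balance=3050079-550310=2499769
3. interest=⌊2499769·67/10000⌋=16748; principal=570745-16748=553997; balance=2499769-553997=1945772
4. interest=⌊1945772·67/10000⌋=13036; principal=570745-13036=557709; balance=1945772-557709=1388063
5. interest=⌊1388063·67/10000⌋=9300; principal=570745-9300=561445; balance=1388063-561445=826618
6. interest=⌊826618·67/10000⌋=5538; principal=570745-5538=565207; balance=826618-565207=261411
7. interest=⌊261411·67/10000⌋=1751; principal=min(570745-1751,261411)=261411; balance=261411-261411=0

1 24098 546647 3050079
2 20435 550310 2499769
3 16748 553997 1945772
4 13036 557709 1388063
5 9300 561445 826618
6 5538 565207 261411
7 1751 261411 0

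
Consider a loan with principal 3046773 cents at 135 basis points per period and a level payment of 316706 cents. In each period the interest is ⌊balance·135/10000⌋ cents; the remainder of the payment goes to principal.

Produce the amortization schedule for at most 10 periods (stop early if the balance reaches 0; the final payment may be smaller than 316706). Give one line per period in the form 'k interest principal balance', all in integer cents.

1. interest=⌊3046773·135/10000⌋=41131; principal=316706-41131=275575; balance=3046773-275575=2771198
2. interest=⌊2771198·135/10000⌋=37411; principal=316706-37411=279295; balance=2771198-279295=2491903
3. interest=⌊2491903·135/10000⌋=33640; principal=316706-33640=283066; balance=2491903-283066=2208837
4. interest=⌊2208837·135/10000⌋=29819; principal=316706-29819=286887; balance=2208837-286887=1921950
5. interest=⌊1921950·135/10000⌋=25946; principal=316706-25946=290760; balance=1921950-290760=1631190
6. interest=⌊1631190·135/10000⌋=22021; principal=316706-22021=294685; balance=1631190-294685=1336505
7. interest=⌊1336505·135/10000⌋=18042; principal=316706-18042=298664; balance=1336505-298664=1037841
8. interest=⌊1037841·135/10000⌋=14010; principal=316706-14010=302696; balance=1037841-302696=735145
9. interest=⌊735145·135/10000⌋=9924; principal=316706-9924=306782; balance=735145-306782=428363
10. interest=⌊428363·135/10000⌋=5782; principal=316706-5782=310924; balance=428363-310924=117439

1 41131 275575 2771198
2 37411 279295 2491903
3 33640 283066 2208837
4 29819 286887 1921950
5 25946 290760 1631190
6 22021 294685 1336505
7 18042 298664 1037841
8 14010 302696 735145
9 9924 306782 428363
10 5782 310924 117439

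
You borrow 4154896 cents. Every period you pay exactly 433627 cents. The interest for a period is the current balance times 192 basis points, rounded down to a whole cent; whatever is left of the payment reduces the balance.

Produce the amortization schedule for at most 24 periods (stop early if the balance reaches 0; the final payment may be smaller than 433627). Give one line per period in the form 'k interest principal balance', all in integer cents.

1. interest=⌊4154896·192/10000⌋=79774; principal=433627-79774=353853; balance=4154896-353853=3801043
2. interest=⌊3801043·192/10000⌋=72980; principal=433627-72980=360647; balance=3801043-360647=3440396
3. interest=⌊3440396·192/10000⌋=66055; principal=433627-66055=367572; balance=3440396-367572=3072824
4. interest=⌊3072824·192/10000⌋=58998; principal=433627-58998=374629; balance=3072824-374629=2698195
5. interest=⌊2698195·192/10000⌋=51805; principal=433627-51805=381822; balance=2698195-381822=2316373
6. interest=⌊2316373·192/10000⌋=44474; principal=433627-44474=389153; balance=2316373-389153=1927220
7. interest=⌊1927220·192/10000⌋=37002; principal=433627-37002=396625; balance=1927220-396625=1530595
8. interest=⌊1530595·192/10000⌋=29387; principal=433627-29387=404240; balance=1530595-404240=1126355
9. interest=⌊1126355·192/10000⌋=21626; principal=433627-21626=412001; balance=1126355-412001=714354
10. interest=⌊714354·192/10000⌋=13715; principal=433627-13715=419912; balance=714354-419912=294442
11. interest=⌊294442·192/10000⌋=5653; principal=min(433627-5653,294442)=294442; balance=294442-294442=0

1 79774 353853 3801043
2 72980 360647 3440396
3 66055 367572 3072824
4 58998 374629 2698195
5 51805 381822 2316373
6 44474 389153 1927220
7 37002 396625 1530595
8 29387 404240 1126355
9 21626 412001 714354
10 13715 419912 294442
11 5653 294442 0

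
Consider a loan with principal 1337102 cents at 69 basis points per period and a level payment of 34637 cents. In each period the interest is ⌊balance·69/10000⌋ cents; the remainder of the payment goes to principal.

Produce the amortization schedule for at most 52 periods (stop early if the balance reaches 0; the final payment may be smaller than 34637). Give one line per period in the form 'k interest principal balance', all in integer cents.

1. interest=⌊1337102·69/10000⌋=9226; principal=34637-9226=25411; balance=1337102-25411=1311691
2. interest=⌊1311691·69/10000⌋=9050; principal=34637-9050=25587; balance=1311691-25587=1286104
3. interest=⌊1286104·69/10000⌋=8874; principal=34637-8874=25763; balance=1286104-25763=1260341
4. interest=⌊1260341·69/10000⌋=8696; principal=34637-8696=25941; balance=1260341-25941=1234400
5. interest=⌊1234400·69/10000⌋=8517; principal=34637-8517=26120; balance=1234400-26120=1208280
6. interest=⌊1208280·69/10000⌋=8337; principal=34637-8337=26300; balance=1208280-26300=1181980
7. interest=⌊1181980·69/10000⌋=8155; principal=34637-8155=26482; balance=1181980-26482=1155498
8. interest=⌊1155498·69/10000⌋=7972; principal=34637-7972=26665; balance=1155498-26665=1128833
9. interest=⌊1128833·69/10000⌋=7788; principal=34637-7788=26849; balance=1128833-26849=1101984
10. interest=⌊1101984·69/10000⌋=7603; principal=34637-7603=27034; balance=1101984-27034=1074950
11. interest=⌊1074950·69/10000⌋=7417; principal=34637-7417=27220; balance=1074950-27220=1047730
12. interest=⌊1047730·69/10000⌋=7229; principal=34637-7229=27408; balance=1047730-27408=1020322
13. interest=⌊1020322·69/10000⌋=7040; principal=34637-7040=27597; balance=1020322-27597=992725
14. interest=⌊992725·69/10000⌋=6849; principal=34637-6849=27788; balance=992725-27788=964937
15. interest=⌊964937·69/10000⌋=6658; principal=34637-6658=27979; balance=964937-27979=936958
16. interest=⌊936958·69/10000⌋=6465; principal=34637-6465=28172; balance=936958-28172=908786
17. interest=⌊908786·69/10000⌋=6270; principal=34637-6270=28367; balance=908786-28367=880419
18. interest=⌊880419·69/10000⌋=6074; principal=34637-6074=28563; balance=880419-28563=851856
19. interest=⌊851856·69/10000⌋=5877; principal=34637-5877=28760; balance=851856-28760=823096
20. interest=⌊823096·69/10000⌋=5679; principal=34637-5679=28958; balance=823096-28958=794138
21. interest=⌊794138·69/10000⌋=5479; principal=34637-5479=29158; balance=794138-29158=764980
22. interest=⌊764980·69/10000⌋=5278; principal=34637-5278=29359; balance=764980-29359=735621
23. interest=⌊735621·69/10000⌋=5075; principal=34637-5075=29562; balance=735621-29562=706059
24. interest=⌊706059·69/10000⌋=4871; principal=34637-4871=29766; balance=706059-29766=676293
25. interest=⌊676293·69/10000⌋=4666; principal=34637-4666=29971; balance=676293-29971=646322
26. interest=⌊646322·69/10000⌋=4459; principal=34637-4459=30178; balance=646322-30178=616144
27. interest=⌊616144·69/10000⌋=4251; principal=34637-4251=30386; balance=616144-30386=585758
28. interest=⌊585758·69/10000⌋=4041; principal=34637-4041=30596; balance=585758-30596=555162
29. interest=⌊555162·69/10000⌋=3830; principal=34637-3830=30807; balance=555162-30807=524355
30. interest=⌊524355·69/10000⌋=3618; principal=34637-3618=31019; balance=524355-31019=493336
31. interest=⌊493336·69/10000⌋=3404; principal=34637-3404=31233; balance=493336-31233=462103
32. interest=⌊462103·69/10000⌋=3188; principal=34637-3188=31449; balance=462103-31449=430654
33. interest=⌊430654·69/10000⌋=2971; principal=34637-2971=31666; balance=430654-31666=398988
34. interest=⌊398988·69/10000⌋=2753; principal=34637-2753=31884; balance=398988-31884=367104
35. interest=⌊367104·69/10000⌋=2533; principal=34637-2533=32104; balance=367104-32104=335000
36. interest=⌊335000·69/10000⌋=2311; principal=34637-2311=32326; balance=335000-32326=302674
37. interest=⌊302674·69/10000⌋=2088; principal=34637-2088=32549; balance=302674-32549=270125
38. interest=⌊270125·69/10000⌋=1863; principal=34637-1863=32774; balance=270125-32774=237351
39. interest=⌊237351·69/10000⌋=1637; principal=34637-1637=33000; balance=237351-33000=204351
40. interest=⌊204351·69/10000⌋=1410; principal=34637-1410=33227; balance=204351-33227=171124
41. interest=⌊171124·69/10000⌋=1180; principal=34637-1180=33457; balance=171124-33457=137667
42. interest=⌊137667·69/10000⌋=949; principal=34637-949=33688; balance=137667-33688=103979
43. interest=⌊103979·69/10000⌋=717; principal=34637-717=33920; balance=103979-33920=70059
44. interest=⌊70059·69/10000⌋=483; principal=34637-483=34154; balance=70059-34154=35905
45. interest=⌊35905·69/10000⌋=247; principal=34637-247=34390; balance=35905-34390=1515
46. interest=⌊1515·69/10000⌋=10; principal=min(34637-10,1515)=1515; balance=1515-1515=0

1 9226 25411 1311691
2 9050 25587 1286104
3 8874 25763 1260341
4 8696 25941 1234400
5 8517 26120 1208280
6 8337 26300 1181980
7 8155 26482 1155498
8 7972 26665 1128833
9 7788 26849 1101984
10 7603 27034 1074950
11 7417 27220 1047730
12 7229 27408 1020322
13 7040 27597 992725
14 6849 27788 964937
15 6658 27979 936958
16 6465 28172 908786
17 6270 28367 880419
18 6074 28563 851856
19 5877 28760 823096
20 5679 28958 794138
21 5479 29158 764980
22 5278 29359 735621
23 5075 29562 706059
24 4871 29766 676293
25 4666 29971 646322
26 4459 30178 616144
27 4251 30386 585758
28 4041 30596 555162
29 3830 30807 524355
30 3618 31019 493336
31 3404 31233 462103
32 3188 31449 430654
33 2971 31666 398988
34 2753 31884 367104
35 2533 32104 335000
36 2311 32326 302674
37 2088 32549 270125
38 1863 32774 237351
39 1637 33000 204351
40 1410 33227 171124
41 1180 33457 137667
42 949 33688 103979
43 717 33920 70059
44 483 34154 35905
45 247 34390 1515
46 10 1515 0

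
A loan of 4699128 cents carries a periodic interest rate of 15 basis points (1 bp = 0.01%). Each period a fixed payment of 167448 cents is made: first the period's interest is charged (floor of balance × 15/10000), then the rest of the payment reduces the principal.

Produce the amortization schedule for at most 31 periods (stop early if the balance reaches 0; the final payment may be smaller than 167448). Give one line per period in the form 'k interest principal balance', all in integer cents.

1 7048 160400 4538728
2 6808 160640 4378088
3 6567 160881 4217207
4 6325 161123 4056084
5 6084 161364 3894720
6 5842 161606 3733114
7 5599 161849 3571265
8 5356 162092 3409173
9 5113 162335 3246838
10 4870 162578 3084260
11 4626 162822 2921438
12 4382 163066 2758372
13 4137 163311 2595061
14 3892 163556 2431505
15 3647 163801 2267704
16 3401 164047 2103657
17 3155 164293 1939364
18 2909 164539 1774825
19 2662 164786 1610039
20 2415 165033 1445006
21 2167 165281 1279725
22 1919 165529 1114196
23 1671 165777 948419
24 1422 166026 782393
25 1173 166275 616118
26 924 166524 449594
27 674 166774 282820
28 424 167024 115796
29 173 115796 0

1. interest=⌊4699128·15/10000⌋=7048; principal=167448-7048=160400; balance=4699128-160400=4538728
2. interest=⌊4538728·15/10000⌋=6808; principal=167448-6808=160640; balance=4538728-160640=4378088
3. interest=⌊4378088·15/10000⌋=6567; principal=167448-6567=160881; balance=4378088-160881=4217207
4. interest=⌊4217207·15/10000⌋=6325; principal=167448-6325=161123; balance=4217207-161123=4056084
5. interest=⌊4056084·15/10000⌋=6084; principal=167448-6084=161364; balance=4056084-161364=3894720
6. interest=⌊3894720·15/10000⌋=5842; principal=167448-5842=161606; balance=3894720-161606=3733114
7. interest=⌊3733114·15/10000⌋=5599; principal=167448-5599=161849; balance=3733114-161849=3571265
8. interest=⌊3571265·15/10000⌋=5356; principal=167448-5356=162092; balance=3571265-162092=3409173
9. interest=⌊3409173·15/10000⌋=5113; principal=167448-5113=162335; balance=3409173-162335=3246838
10. interest=⌊3246838·15/10000⌋=4870; principal=167448-4870=162578; balance=3246838-162578=3084260
11. interest=⌊3084260·15/10000⌋=4626; principal=167448-4626=162822; balance=3084260-162822=2921438
12. interest=⌊2921438·15/10000⌋=4382; principal=167448-4382=163066; balance=2921438-163066=2758372
13. interest=⌊2758372·15/10000⌋=4137; principal=167448-4137=163311; balance=2758372-163311=2595061
14. interest=⌊2595061·15/10000⌋=3892; principal=167448-3892=163556; balance=2595061-163556=2431505
15. interest=⌊2431505·15/10000⌋=3647; principal=167448-3647=163801; balance=2431505-163801=2267704
16. interest=⌊2267704·15/10000⌋=3401; principal=167448-3401=164047; balance=2267704-164047=2103657
17. interest=⌊2103657·15/10000⌋=3155; principal=167448-3155=164293; balance=2103657-164293=1939364
18. interest=⌊1939364·15/10000⌋=2909; principal=167448-2909=164539; balance=1939364-164539=1774825
19. interest=⌊1774825·15/10000⌋=2662; principal=167448-2662=164786; balance=1774825-164786=1610039
20. interest=⌊1610039·15/10000⌋=2415; principal=167448-2415=165033; balance=1610039-165033=1445006
21. interest=⌊1445006·15/10000⌋=2167; principal=167448-2167=165281; balance=1445006-165281=1279725
22. interest=⌊1279725·15/10000⌋=1919; principal=167448-1919=165529; balance=1279725-165529=1114196
23. interest=⌊1114196·15/10000⌋=1671; principal=167448-1671=165777; balance=1114196-165777=948419
24. interest=⌊948419·15/10000⌋=1422; principal=167448-1422=166026; balance=948419-166026=782393
25. interest=⌊782393·15/10000⌋=1173; principal=167448-1173=166275; balance=782393-166275=616118
26. interest=⌊616118·15/10000⌋=924; principal=167448-924=166524; balance=616118-166524=449594
27. interest=⌊449594·15/10000⌋=674; principal=167448-674=166774; balance=449594-166774=282820
28. interest=⌊282820·15/10000⌋=424; principal=167448-424=167024; balance=282820-167024=115796
29. interest=⌊115796·15/10000⌋=173; principal=min(167448-173,115796)=115796; balance=115796-115796=0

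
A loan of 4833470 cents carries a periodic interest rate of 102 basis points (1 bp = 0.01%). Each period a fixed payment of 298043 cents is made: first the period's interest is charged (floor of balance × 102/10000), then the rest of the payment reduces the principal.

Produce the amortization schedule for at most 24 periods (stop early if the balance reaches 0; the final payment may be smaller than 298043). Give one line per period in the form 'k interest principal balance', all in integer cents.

1 49301 248742 4584728
2 46764 251279 4333449
3 44201 253842 4079607
4 41611 256432 3823175
5 38996 259047 3564128
6 36354 261689 3302439
7 33684 264359 3038080
8 30988 267055 2771025
9 28264 269779 2501246
10 25512 272531 2228715
11 22732 275311 1953404
12 19924 278119 1675285
13 17087 280956 1394329
14 14222 283821 1110508
15 11327 286716 823792
16 8402 289641 534151
17 5448 292595 241556
18 2463 241556 0

1. interest=⌊4833470·102/10000⌋=49301; principal=298043-49301=248742; balance=4833470-248742=4584728
2. interest=⌊4584728·102/10000⌋=46764; principal=298043-46764=251279; balance=4584728-251279=4333449
3. interest=⌊4333449·102/10000⌋=44201; principal=298043-44201=253842; balance=4333449-253842=4079607
4. interest=⌊4079607·102/10000⌋=41611; principal=298043-41611=256432; balance=4079607-256432=3823175
5. interest=⌊3823175·102/10000⌋=38996; principal=298043-38996=259047; balance=3823175-259047=3564128
6. interest=⌊3564128·102/10000⌋=36354; principal=298043-36354=261689; balance=3564128-261689=3302439
7. interest=⌊3302439·102/10000⌋=33684; principal=298043-33684=264359; balance=3302439-264359=3038080
8. interest=⌊3038080·102/10000⌋=30988; principal=298043-30988=267055; balance=3038080-267055=2771025
9. interest=⌊2771025·102/10000⌋=28264; principal=298043-28264=269779; balance=2771025-269779=2501246
10. interest=⌊2501246·102/10000⌋=25512; principal=298043-25512=272531; balance=2501246-272531=2228715
11. interest=⌊2228715·102/10000⌋=22732; principal=298043-22732=275311; balance=2228715-275311=1953404
12. interest=⌊1953404·102/10000⌋=19924; principal=298043-19924=278119; balance=1953404-278119=1675285
13. interest=⌊1675285·102/10000⌋=17087; principal=298043-17087=280956; balance=1675285-280956=1394329
14. interest=⌊1394329·102/10000⌋=14222; principal=298043-14222=283821; balance=1394329-283821=1110508
15. interest=⌊1110508·102/10000⌋=11327; principal=298043-11327=286716; balance=1110508-286716=823792
16. interest=⌊823792·102/10000⌋=8402; principal=298043-8402=289641; balance=823792-289641=534151
17. interest=⌊534151·102/10000⌋=5448; principal=298043-5448=292595; balance=534151-292595=241556
18. interest=⌊241556·102/10000⌋=2463; principal=min(298043-2463,241556)=241556; balance=241556-241556=0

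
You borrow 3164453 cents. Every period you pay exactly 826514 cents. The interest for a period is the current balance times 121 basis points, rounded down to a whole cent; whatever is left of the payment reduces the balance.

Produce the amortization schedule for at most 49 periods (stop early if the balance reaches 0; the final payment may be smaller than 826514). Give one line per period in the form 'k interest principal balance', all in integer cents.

1. interest=⌊3164453·121/10000⌋=38289; principal=826514-38289=788225; balance=3164453-788225=2376228
2. interest=⌊2376228·121/10000⌋=28752; principal=826514-28752=797762; balance=2376228-797762=1578466
3. interest=⌊1578466·121/10000⌋=19099; principal=826514-19099=807415; balance=1578466-807415=771051
4. interest=⌊771051·121/10000⌋=9329; principal=min(826514-9329,771051)=771051; balance=771051-771051=0

1 38289 788225 2376228
2 28752 797762 1578466
3 19099 807415 771051
4 9329 771051 0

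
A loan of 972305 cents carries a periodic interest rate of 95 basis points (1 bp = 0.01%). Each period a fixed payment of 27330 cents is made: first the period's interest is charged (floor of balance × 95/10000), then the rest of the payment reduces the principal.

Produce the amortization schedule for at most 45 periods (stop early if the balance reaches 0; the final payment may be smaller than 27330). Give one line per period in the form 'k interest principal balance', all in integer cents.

1 9236 18094 954211
2 9065 18265 935946
3 8891 18439 917507
4 8716 18614 898893
5 8539 18791 880102
6 8360 18970 861132
7 8180 19150 841982
8 7998 19332 822650
9 7815 19515 803135
10 7629 19701 783434
11 7442 19888 763546
12 7253 20077 743469
13 7062 20268 723201
14 6870 20460 702741
15 6676 20654 682087
16 6479 20851 661236
17 6281 21049 640187
18 6081 21249 618938
19 5879 21451 597487
20 5676 21654 575833
21 5470 21860 553973
22 5262 22068 531905
23 5053 22277 509628
24 4841 22489 487139
25 4627 22703 464436
26 4412 22918 441518
27 4194 23136 418382
28 3974 23356 395026
29 3752 23578 371448
30 3528 23802 347646
31 3302 24028 323618
32 3074 24256 299362
33 2843 24487 274875
34 2611 24719 250156
35 2376 24954 225202
36 2139 25191 200011
37 1900 25430 174581
38 1658 25672 148909
39 1414 25916 122993
40 1168 26162 96831
41 919 26411 70420
42 668 26662 43758
43 415 26915 16843
44 160 16843 0

1. interest=⌊972305·95/10000⌋=9236; principal=27330-9236=18094; balance=972305-18094=954211
2. interest=⌊954211·95/10000⌋=9065; principal=27330-9065=18265; balance=954211-18265=935946
3. interest=⌊935946·95/10000⌋=8891; principal=27330-8891=18439; balance=935946-18439=917507
4. interest=⌊917507·95/10000⌋=8716; principal=27330-8716=18614; balance=917507-18614=898893
5. interest=⌊898893·95/10000⌋=8539; principal=27330-8539=18791; balance=898893-18791=880102
6. interest=⌊880102·95/10000⌋=8360; principal=27330-8360=18970; balance=880102-18970=861132
7. interest=⌊861132·95/10000⌋=8180; principal=27330-8180=19150; balance=861132-19150=841982
8. interest=⌊841982·95/10000⌋=7998; principal=27330-7998=19332; balance=841982-19332=822650
9. interest=⌊822650·95/10000⌋=7815; principal=27330-7815=19515; balance=822650-19515=803135
10. interest=⌊803135·95/10000⌋=7629; principal=27330-7629=19701; balance=803135-19701=783434
11. interest=⌊783434·95/10000⌋=7442; principal=27330-7442=19888; balance=783434-19888=763546
12. interest=⌊763546·95/10000⌋=7253; principal=27330-7253=20077; balance=763546-20077=743469
13. interest=⌊743469·95/10000⌋=7062; principal=27330-7062=20268; balance=743469-20268=723201
14. interest=⌊723201·95/10000⌋=6870; principal=27330-6870=20460; balance=723201-20460=702741
15. interest=⌊702741·95/10000⌋=6676; principal=27330-6676=20654; balance=702741-20654=682087
16. interest=⌊682087·95/10000⌋=6479; principal=27330-6479=20851; balance=682087-20851=661236
17. interest=⌊661236·95/10000⌋=6281; principal=27330-6281=21049; balance=661236-21049=640187
18. interest=⌊640187·95/10000⌋=6081; principal=27330-6081=21249; balance=640187-21249=618938
19. interest=⌊618938·95/10000⌋=5879; principal=27330-5879=21451; balance=618938-21451=597487
20. interest=⌊597487·95/10000⌋=5676; principal=27330-5676=21654; balance=597487-21654=575833
21. interest=⌊575833·95/10000⌋=5470; principal=27330-5470=21860; balance=575833-21860=553973
22. interest=⌊553973·95/10000⌋=5262; principal=27330-5262=22068; balance=553973-22068=531905
23. interest=⌊531905·95/10000⌋=5053; principal=27330-5053=22277; balance=531905-22277=509628
24. interest=⌊509628·95/10000⌋=4841; principal=27330-4841=22489; balance=509628-22489=487139
25. interest=⌊487139·95/10000⌋=4627; principal=27330-4627=22703; balance=487139-22703=464436
26. interest=⌊464436·95/10000⌋=4412; principal=27330-4412=22918; balance=464436-22918=441518
27. interest=⌊441518·95/10000⌋=4194; principal=27330-4194=23136; balance=441518-23136=418382
28. interest=⌊418382·95/10000⌋=3974; principal=27330-3974=23356; balance=418382-23356=395026
29. interest=⌊395026·95/10000⌋=3752; principal=27330-3752=23578; balance=395026-23578=371448
30. interest=⌊371448·95/10000⌋=3528; principal=27330-3528=23802; balance=371448-23802=347646
31. interest=⌊347646·95/10000⌋=3302; principal=27330-3302=24028; balance=347646-24028=323618
32. interest=⌊323618·95/10000⌋=3074; principal=27330-3074=24256; balance=323618-24256=299362
33. interest=⌊299362·95/10000⌋=2843; principal=27330-2843=24487; balance=299362-24487=274875
34. interest=⌊274875·95/10000⌋=2611; principal=27330-2611=24719; balance=274875-24719=250156
35. interest=⌊250156·95/10000⌋=2376; principal=27330-2376=24954; balance=250156-24954=225202
36. interest=⌊225202·95/10000⌋=2139; principal=27330-2139=25191; balance=225202-25191=200011
37. interest=⌊200011·95/10000⌋=1900; principal=27330-1900=25430; balance=200011-25430=174581
38. interest=⌊174581·95/10000⌋=1658; principal=27330-1658=25672; balance=174581-25672=148909
39. interest=⌊148909·95/10000⌋=1414; principal=27330-1414=25916; balance=148909-25916=122993
40. interest=⌊122993·95/10000⌋=1168; principal=27330-1168=26162; balance=122993-26162=96831
41. interest=⌊96831·95/10000⌋=919; principal=27330-919=26411; balance=96831-26411=70420
42. interest=⌊70420·95/10000⌋=668; principal=27330-668=26662; balance=70420-26662=43758
43. interest=⌊43758·95/10000⌋=415; principal=27330-415=26915; balance=43758-26915=16843
44. interest=⌊16843·95/10000⌋=160; principal=min(27330-160,16843)=16843; balance=16843-16843=0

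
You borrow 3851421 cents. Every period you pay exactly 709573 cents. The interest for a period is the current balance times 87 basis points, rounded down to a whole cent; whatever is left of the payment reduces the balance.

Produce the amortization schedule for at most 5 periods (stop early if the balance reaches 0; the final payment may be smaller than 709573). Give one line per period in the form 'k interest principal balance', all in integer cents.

1. interest=⌊3851421·87/10000⌋=33507; principal=709573-33507=676066; balance=3851421-676066=3175355
2. interest=⌊3175355·87/10000⌋=27625; principal=709573-27625=681948; balance=3175355-681948=2493407
3. interest=⌊2493407·87/10000⌋=21692; principal=709573-21692=687881; balance=2493407-687881=1805526
4. interest=⌊1805526·87/10000⌋=15708; principal=709573-15708=693865; balance=1805526-693865=1111661
5. interest=⌊1111661·87/10000⌋=9671; principal=709573-9671=699902; balance=1111661-699902=411759

1 33507 676066 3175355
2 27625 681948 2493407
3 21692 687881 1805526
4 15708 693865 1111661
5 9671 699902 411759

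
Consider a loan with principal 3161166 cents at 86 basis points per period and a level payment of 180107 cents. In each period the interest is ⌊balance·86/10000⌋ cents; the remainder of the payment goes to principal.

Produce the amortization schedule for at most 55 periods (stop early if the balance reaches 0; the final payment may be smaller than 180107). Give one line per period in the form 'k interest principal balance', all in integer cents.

1 27186 152921 3008245
2 25870 154237 2854008
3 24544 155563 2698445
4 23206 156901 2541544
5 21857 158250 2383294
6 20496 159611 2223683
7 19123 160984 2062699
8 17739 162368 1900331
9 16342 163765 1736566
10 14934 165173 1571393
11 13513 166594 1404799
12 12081 168026 1236773
13 10636 169471 1067302
14 9178 170929 896373
15 7708 172399 723974
16 6226 173881 550093
17 4730 175377 374716
18 3222 176885 197831
19 1701 178406 19425
20 167 19425 0

1. interest=⌊3161166·86/10000⌋=27186; principal=180107-27186=152921; balance=3161166-152921=3008245
2. interest=⌊3008245·86/10000⌋=25870; principal=180107-25870=154237; balance=3008245-154237=2854008
3. interest=⌊2854008·86/10000⌋=24544; principal=180107-24544=155563; balance=2854008-155563=2698445
4. interest=⌊2698445·86/10000⌋=23206; principal=180107-23206=156901; balance=2698445-156901=2541544
5. interest=⌊2541544·86/10000⌋=21857; principal=180107-21857=158250; balance=2541544-158250=2383294
6. interest=⌊2383294·86/10000⌋=20496; principal=180107-20496=159611; balance=2383294-159611=2223683
7. interest=⌊2223683·86/10000⌋=19123; principal=180107-19123=160984; balance=2223683-160984=2062699
8. interest=⌊2062699·86/10000⌋=17739; principal=180107-17739=162368; balance=2062699-162368=1900331
9. interest=⌊1900331·86/10000⌋=16342; principal=180107-16342=163765; balance=1900331-163765=1736566
10. interest=⌊1736566·86/10000⌋=14934; principal=180107-14934=165173; balance=1736566-165173=1571393
11. interest=⌊1571393·86/10000⌋=13513; principal=180107-13513=166594; balance=1571393-166594=1404799
12. interest=⌊1404799·86/10000⌋=12081; principal=180107-12081=168026; balance=1404799-168026=1236773
13. interest=⌊1236773·86/10000⌋=10636; principal=180107-10636=169471; balance=1236773-169471=1067302
14. interest=⌊1067302·86/10000⌋=9178; principal=180107-9178=170929; balance=1067302-170929=896373
15. interest=⌊896373·86/10000⌋=7708; principal=180107-7708=172399; balance=896373-172399=723974
16. interest=⌊723974·86/10000⌋=6226; principal=180107-6226=173881; balance=723974-173881=550093
17. interest=⌊550093·86/10000⌋=4730; principal=180107-4730=175377; balance=550093-175377=374716
18. interest=⌊374716·86/10000⌋=3222; principal=180107-3222=176885; balance=374716-176885=197831
19. interest=⌊197831·86/10000⌋=1701; principal=180107-1701=178406; balance=197831-178406=19425
20. interest=⌊19425·86/10000⌋=167; principal=min(180107-167,19425)=19425; balance=19425-19425=0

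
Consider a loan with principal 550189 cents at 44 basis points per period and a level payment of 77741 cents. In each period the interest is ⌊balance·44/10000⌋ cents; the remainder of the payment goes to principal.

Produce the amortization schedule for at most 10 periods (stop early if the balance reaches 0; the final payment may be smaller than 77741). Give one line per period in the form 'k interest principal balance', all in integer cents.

1 2420 75321 474868
2 2089 75652 399216
3 1756 75985 323231
4 1422 76319 246912
5 1086 76655 170257
6 749 76992 93265
7 410 77331 15934
8 70 15934 0

1. interest=⌊550189·44/10000⌋=2420; principal=77741-2420=75321; balance=550189-75321=474868
2. interest=⌊474868·44/10000⌋=2089; principal=77741-2089=75652; balance=474868-75652=399216
3. interest=⌊399216·44/10000⌋=1756; principal=77741-1756=75985; balance=399216-75985=323231
4. interest=⌊323231·44/10000⌋=1422; principal=77741-1422=76319; balance=323231-76319=246912
5. interest=⌊246912·44/10000⌋=1086; principal=77741-1086=76655; balance=246912-76655=170257
6. interest=⌊170257·44/10000⌋=749; principal=77741-749=76992; balance=170257-76992=93265
7. interest=⌊93265·44/10000⌋=410; principal=77741-410=77331; balance=93265-77331=15934
8. interest=⌊15934·44/10000⌋=70; principal=min(77741-70,15934)=15934; balance=15934-15934=0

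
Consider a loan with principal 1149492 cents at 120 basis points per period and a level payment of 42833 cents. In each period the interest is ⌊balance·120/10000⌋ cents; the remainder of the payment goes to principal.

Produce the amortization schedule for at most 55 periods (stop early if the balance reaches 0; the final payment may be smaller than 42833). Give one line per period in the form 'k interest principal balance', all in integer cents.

1 13793 29040 1120452
2 13445 29388 1091064
3 13092 29741 1061323
4 12735 30098 1031225
5 12374 30459 1000766
6 12009 30824 969942
7 11639 31194 938748
8 11264 31569 907179
9 10886 31947 875232
10 10502 32331 842901
11 10114 32719 810182
12 9722 33111 777071
13 9324 33509 743562
14 8922 33911 709651
15 8515 34318 675333
16 8103 34730 640603
17 7687 35146 605457
18 7265 35568 569889
19 6838 35995 533894
20 6406 36427 497467
21 5969 36864 460603
22 5527 37306 423297
23 5079 37754 385543
24 4626 38207 347336
25 4168 38665 308671
26 3704 39129 269542
27 3234 39599 229943
28 2759 40074 189869
29 2278 40555 149314
30 1791 41042 108272
31 1299 41534 66738
32 800 42033 24705
33 296 24705 0

1. interest=⌊1149492·120/10000⌋=13793; principal=42833-13793=29040; balance=1149492-29040=1120452
2. interest=⌊1120452·120/10000⌋=13445; principal=42833-13445=29388; balance=1120452-29388=1091064
3. interest=⌊1091064·120/10000⌋=13092; principal=42833-13092=29741; balance=1091064-29741=1061323
4. interest=⌊1061323·120/10000⌋=12735; principal=42833-12735=30098; balance=1061323-30098=1031225
5. interest=⌊1031225·120/10000⌋=12374; principal=42833-12374=30459; balance=1031225-30459=1000766
6. interest=⌊1000766·120/10000⌋=12009; principal=42833-12009=30824; balance=1000766-30824=969942
7. interest=⌊969942·120/10000⌋=11639; principal=42833-11639=31194; balance=969942-31194=938748
8. interest=⌊938748·120/10000⌋=11264; principal=42833-11264=31569; balance=938748-31569=907179
9. interest=⌊907179·120/10000⌋=10886; principal=42833-10886=31947; balance=907179-31947=875232
10. interest=⌊875232·120/10000⌋=10502; principal=42833-10502=32331; balance=875232-32331=842901
11. interest=⌊842901·120/10000⌋=10114; principal=42833-10114=32719; balance=842901-32719=810182
12. interest=⌊810182·120/10000⌋=9722; principal=42833-9722=33111; balance=810182-33111=777071
13. interest=⌊777071·120/10000⌋=9324; principal=42833-9324=33509; balance=777071-33509=743562
14. interest=⌊743562·120/10000⌋=8922; principal=42833-8922=33911; balance=743562-33911=709651
15. interest=⌊709651·120/10000⌋=8515; principal=42833-8515=34318; balance=709651-34318=675333
16. interest=⌊675333·120/10000⌋=8103; principal=42833-8103=34730; balance=675333-34730=640603
17. interest=⌊640603·120/10000⌋=7687; principal=42833-7687=35146; balance=640603-35146=605457
18. interest=⌊605457·120/10000⌋=7265; principal=42833-7265=35568; balance=605457-35568=569889
19. interest=⌊569889·120/10000⌋=6838; principal=42833-6838=35995; balance=569889-35995=533894
20. interest=⌊533894·120/10000⌋=6406; principal=42833-6406=36427; balance=533894-36427=497467
21. interest=⌊497467·120/10000⌋=5969; principal=42833-5969=36864; balance=497467-36864=460603
22. interest=⌊460603·120/10000⌋=5527; principal=42833-5527=37306; balance=460603-37306=423297
23. interest=⌊423297·120/10000⌋=5079; principal=42833-5079=37754; balance=423297-37754=385543
24. interest=⌊385543·120/10000⌋=4626; principal=42833-4626=38207; balance=385543-38207=347336
25. interest=⌊347336·120/10000⌋=4168; principal=42833-4168=38665; balance=347336-38665=308671
26. interest=⌊308671·120/10000⌋=3704; principal=42833-3704=39129; balance=308671-39129=269542
27. interest=⌊269542·120/10000⌋=3234; principal=42833-3234=39599; balance=269542-39599=229943
28. interest=⌊229943·120/10000⌋=2759; principal=42833-2759=40074; balance=229943-40074=189869
29. interest=⌊189869·120/10000⌋=2278; principal=42833-2278=40555; balance=189869-40555=149314
30. interest=⌊149314·120/10000⌋=1791; principal=42833-1791=41042; balance=149314-41042=108272
31. interest=⌊108272·120/10000⌋=1299; principal=42833-1299=41534; balance=108272-41534=66738
32. interest=⌊66738·120/10000⌋=800; principal=42833-800=42033; balance=66738-42033=24705
33. interest=⌊24705·120/10000⌋=296; principal=min(42833-296,24705)=24705; balance=24705-24705=0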